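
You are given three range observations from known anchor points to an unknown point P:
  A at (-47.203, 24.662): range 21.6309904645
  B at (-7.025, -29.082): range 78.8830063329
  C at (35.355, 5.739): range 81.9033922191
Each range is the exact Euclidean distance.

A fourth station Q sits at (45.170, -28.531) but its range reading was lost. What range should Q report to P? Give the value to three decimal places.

109.601

eq1: (x + 47.203)² + (y − 24.662)² = 21.6309904645²
eq2: (x + 7.025)² + (y + 29.082)² = 78.8830063329²
eq3: (x − 35.355)² + (y − 5.739)² = 81.9033922191²
eq1−eq3, eq1−eq2 (x²,y² cancel):
  165.116·x − 37.846·y = -7793.691216
  80.356·x − 107.488·y = -7695.853044
det = 165.116·-107.488 − -37.846·80.356 = -14706.835432
x = (-7793.691216·-107.488 − -37.846·-7695.853044) / -14706.835432 = -37.157622
y = (165.116·-7695.853044 − -7793.691216·80.356) / -14706.835432 = 43.818986
|P − Q| = √((-37.157622 − 45.170)² + (43.818986 − -28.531)²) = 109.600902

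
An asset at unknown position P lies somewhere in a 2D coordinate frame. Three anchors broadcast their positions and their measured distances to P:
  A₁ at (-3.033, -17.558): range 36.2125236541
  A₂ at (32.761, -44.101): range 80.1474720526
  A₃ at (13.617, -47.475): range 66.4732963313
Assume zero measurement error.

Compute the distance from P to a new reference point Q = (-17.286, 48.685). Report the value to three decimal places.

55.985

eq1: (x + 3.033)² + (y + 17.558)² = 36.2125236541²
eq2: (x − 32.761)² + (y + 44.101)² = 80.1474720526²
eq3: (x − 13.617)² + (y + 47.475)² = 66.4732963313²
eq2−eq1, eq2−eq3 (x²,y² cancel):
  -71.588·x + 53.086·y = 2411.571538
  -38.288·x − 6.748·y = 1426.035143
det = -71.588·-6.748 − 53.086·-38.288 = 2515.632592
x = (2411.571538·-6.748 − 53.086·1426.035143) / 2515.632592 = -36.561693
y = (-71.588·1426.035143 − 2411.571538·-38.288) / 2515.632592 = -3.876859
|P − Q| = √((-36.561693 − -17.286)² + (-3.876859 − 48.685)²) = 55.984831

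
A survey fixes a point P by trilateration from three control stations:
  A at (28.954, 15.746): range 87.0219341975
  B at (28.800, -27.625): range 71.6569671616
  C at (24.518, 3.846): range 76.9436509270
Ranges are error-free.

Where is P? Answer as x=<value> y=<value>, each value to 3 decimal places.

eq1: (x − 28.954)² + (y − 15.746)² = 87.0219341975²
eq2: (x − 28.800)² + (y + 27.625)² = 71.6569671616²
eq3: (x − 24.518)² + (y − 3.846)² = 76.9436509270²
eq2−eq1, eq2−eq3 (x²,y² cancel):
  0.308·x + 86.742·y = -2944.406082
  -8.564·x + 62.942·y = -1762.261060
det = 0.308·62.942 − 86.742·-8.564 = 762.244624
x = (-2944.406082·62.942 − 86.742·-1762.261060) / 762.244624 = -42.590997
y = (0.308·-1762.261060 − -2944.406082·-8.564) / 762.244624 = -33.793180

x=-42.591 y=-33.793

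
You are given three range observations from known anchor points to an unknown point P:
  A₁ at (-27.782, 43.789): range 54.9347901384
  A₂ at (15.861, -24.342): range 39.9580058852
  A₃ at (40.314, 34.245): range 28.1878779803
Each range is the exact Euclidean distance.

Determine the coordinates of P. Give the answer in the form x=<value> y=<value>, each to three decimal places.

x=19.290 y=15.469

eq1: (x + 27.782)² + (y − 43.789)² = 54.9347901384²
eq2: (x − 15.861)² + (y + 24.342)² = 39.9580058852²
eq3: (x − 40.314)² + (y − 34.245)² = 28.1878779803²
eq3−eq1, eq3−eq2 (x²,y² cancel):
  -136.192·x + 19.088·y = -2331.897279
  -48.906·x − 117.174·y = -2755.920105
det = -136.192·-117.174 − 19.088·-48.906 = 16891.679136
x = (-2331.897279·-117.174 − 19.088·-2755.920105) / 16891.679136 = 19.290133
y = (-136.192·-2755.920105 − -2331.897279·-48.906) / 16891.679136 = 15.468593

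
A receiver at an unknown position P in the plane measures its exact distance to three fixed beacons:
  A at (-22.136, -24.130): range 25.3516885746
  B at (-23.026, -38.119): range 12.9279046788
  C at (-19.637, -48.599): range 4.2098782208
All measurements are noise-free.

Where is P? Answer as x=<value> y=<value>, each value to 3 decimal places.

x=-15.427 y=-48.578

eq1: (x + 22.136)² + (y + 24.130)² = 25.3516885746²
eq2: (x + 23.026)² + (y + 38.119)² = 12.9279046788²
eq3: (x + 19.637)² + (y + 48.599)² = 4.2098782208²
eq2−eq3, eq2−eq1 (x²,y² cancel):
  6.778·x − 20.960·y = 913.627378
  1.780·x + 27.978·y = -1386.572835
det = 6.778·27.978 − -20.960·1.780 = 226.943684
x = (913.627378·27.978 − -20.960·-1386.572835) / 226.943684 = -15.427175
y = (6.778·-1386.572835 − 913.627378·1.780) / 226.943684 = -48.577899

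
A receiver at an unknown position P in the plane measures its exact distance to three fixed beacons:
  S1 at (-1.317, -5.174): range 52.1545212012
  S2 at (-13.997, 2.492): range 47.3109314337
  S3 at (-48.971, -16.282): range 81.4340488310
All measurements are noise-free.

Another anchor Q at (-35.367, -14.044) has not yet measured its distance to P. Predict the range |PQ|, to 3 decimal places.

eq1: (x + 1.317)² + (y + 5.174)² = 52.1545212012²
eq2: (x + 13.997)² + (y − 2.492)² = 47.3109314337²
eq3: (x + 48.971)² + (y + 16.282)² = 81.4340488310²
eq3−eq1, eq3−eq2 (x²,y² cancel):
  95.308·x + 22.216·y = 1276.652627
  69.948·x + 37.548·y = 1932.043784
det = 95.308·37.548 − 22.216·69.948 = 2024.660016
x = (1276.652627·37.548 − 22.216·1932.043784) / 2024.660016 = 2.476202
y = (95.308·1932.043784 − 1276.652627·69.948) / 2024.660016 = 46.842398
|P − Q| = √((2.476202 − -35.367)² + (46.842398 − -14.044)²) = 71.688643

71.689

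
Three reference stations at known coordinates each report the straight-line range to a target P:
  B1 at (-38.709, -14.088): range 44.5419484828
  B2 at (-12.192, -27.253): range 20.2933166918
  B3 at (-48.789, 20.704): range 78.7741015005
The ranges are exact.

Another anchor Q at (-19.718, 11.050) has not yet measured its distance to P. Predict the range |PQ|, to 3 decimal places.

eq1: (x + 38.709)² + (y + 14.088)² = 44.5419484828²
eq2: (x + 12.192)² + (y + 27.253)² = 20.2933166918²
eq3: (x + 48.789)² + (y − 20.704)² = 78.7741015005²
eq1−eq2, eq1−eq3 (x²,y² cancel):
  53.034·x − 26.330·y = 766.678920
  -20.160·x + 69.584·y = -3109.210181
det = 53.034·69.584 − -26.330·-20.160 = 3159.505056
x = (766.678920·69.584 − -26.330·-3109.210181) / 3159.505056 = -9.025755
y = (53.034·-3109.210181 − 766.678920·-20.160) / 3159.505056 = -47.297790
|P − Q| = √((-9.025755 − -19.718)² + (-47.297790 − 11.050)²) = 59.319379

59.319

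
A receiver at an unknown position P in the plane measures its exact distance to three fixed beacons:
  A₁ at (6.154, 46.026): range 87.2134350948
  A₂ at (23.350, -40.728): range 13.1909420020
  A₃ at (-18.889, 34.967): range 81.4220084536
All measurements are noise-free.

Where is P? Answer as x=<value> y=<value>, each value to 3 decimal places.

eq1: (x − 6.154)² + (y − 46.026)² = 87.2134350948²
eq2: (x − 23.350)² + (y + 40.728)² = 13.1909420020²
eq3: (x + 18.889)² + (y − 34.967)² = 81.4220084536²
eq3−eq2, eq3−eq1 (x²,y² cancel):
  84.478·x − 151.390·y = 7080.049584
  50.086·x + 22.118·y = -399.860818
det = 84.478·22.118 − -151.390·50.086 = 9451.003944
x = (7080.049584·22.118 − -151.390·-399.860818) / 9451.003944 = 10.164170
y = (84.478·-399.860818 − 7080.049584·50.086) / 9451.003944 = -41.095190

x=10.164 y=-41.095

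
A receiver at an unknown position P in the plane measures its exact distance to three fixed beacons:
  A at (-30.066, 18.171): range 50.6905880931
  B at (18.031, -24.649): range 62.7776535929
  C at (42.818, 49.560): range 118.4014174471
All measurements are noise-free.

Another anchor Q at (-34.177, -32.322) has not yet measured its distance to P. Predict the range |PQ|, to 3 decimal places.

10.476

eq1: (x + 30.066)² + (y − 18.171)² = 50.6905880931²
eq2: (x − 18.031)² + (y + 24.649)² = 62.7776535929²
eq3: (x − 42.818)² + (y − 49.560)² = 118.4014174471²
eq3−eq2, eq3−eq1 (x²,y² cancel):
  -49.574·x − 148.418·y = 6720.977301
  -145.768·x − 62.778·y = 8393.934805
det = -49.574·-62.778 − -148.418·-145.768 = -18522.438452
x = (6720.977301·-62.778 − -148.418·8393.934805) / -18522.438452 = -44.480186
y = (-49.574·8393.934805 − 6720.977301·-145.768) / -18522.438452 = -30.427014
|P − Q| = √((-44.480186 − -34.177)² + (-30.427014 − -32.322)²) = 10.476002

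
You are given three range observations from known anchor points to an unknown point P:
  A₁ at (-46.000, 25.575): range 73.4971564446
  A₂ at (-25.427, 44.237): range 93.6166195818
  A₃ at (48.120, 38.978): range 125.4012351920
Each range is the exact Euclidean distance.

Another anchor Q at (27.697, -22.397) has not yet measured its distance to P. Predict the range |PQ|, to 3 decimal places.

74.546

eq1: (x + 46.000)² + (y − 25.575)² = 73.4971564446²
eq2: (x + 25.427)² + (y − 44.237)² = 93.6166195818²
eq3: (x − 48.120)² + (y − 38.978)² = 125.4012351920²
eq2−eq1, eq2−eq3 (x²,y² cancel):
  -41.146·x − 37.324·y = 3528.875583
  147.094·x − 10.518·y = -5730.023940
det = -41.146·-10.518 − -37.324·147.094 = 5922.910084
x = (3528.875583·-10.518 − -37.324·-5730.023940) / 5922.910084 = -42.375137
y = (-41.146·-5730.023940 − 3528.875583·147.094) / 5922.910084 = -47.832713
|P − Q| = √((-42.375137 − 27.697)² + (-47.832713 − -22.397)²) = 74.545824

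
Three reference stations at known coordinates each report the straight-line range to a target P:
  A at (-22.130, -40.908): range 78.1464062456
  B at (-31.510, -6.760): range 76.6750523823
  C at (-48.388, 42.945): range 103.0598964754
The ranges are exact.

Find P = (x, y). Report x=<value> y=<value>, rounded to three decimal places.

x=44.932 y=-0.789

eq1: (x + 22.130)² + (y + 40.908)² = 78.1464062456²
eq2: (x + 31.510)² + (y + 6.760)² = 76.6750523823²
eq3: (x + 48.388)² + (y − 42.945)² = 103.0598964754²
eq2−eq3, eq2−eq1 (x²,y² cancel):
  -33.756·x + 99.410·y = -1595.184735
  18.760·x − 68.296·y = 896.826513
det = -33.756·-68.296 − 99.410·18.760 = 440.468176
x = (-1595.184735·-68.296 − 99.410·896.826513) / 440.468176 = 44.932220
y = (-33.756·896.826513 − -1595.184735·18.760) / 440.468176 = -0.789183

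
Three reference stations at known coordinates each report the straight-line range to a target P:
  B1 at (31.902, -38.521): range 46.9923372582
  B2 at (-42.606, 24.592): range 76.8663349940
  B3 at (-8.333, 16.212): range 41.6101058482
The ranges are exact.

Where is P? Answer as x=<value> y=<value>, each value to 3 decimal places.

x=32.550 y=8.467

eq1: (x − 31.902)² + (y + 38.521)² = 46.9923372582²
eq2: (x + 42.606)² + (y − 24.592)² = 76.8663349940²
eq3: (x + 8.333)² + (y − 16.212)² = 41.6101058482²
eq2−eq3, eq2−eq1 (x²,y² cancel):
  68.546·x − 16.760·y = 2089.262680
  149.016·x − 126.226·y = 3781.721039
det = 68.546·-126.226 − -16.760·149.016 = -6154.779236
x = (2089.262680·-126.226 − -16.760·3781.721039) / -6154.779236 = 32.549929
y = (68.546·3781.721039 − 2089.262680·149.016) / -6154.779236 = 8.466870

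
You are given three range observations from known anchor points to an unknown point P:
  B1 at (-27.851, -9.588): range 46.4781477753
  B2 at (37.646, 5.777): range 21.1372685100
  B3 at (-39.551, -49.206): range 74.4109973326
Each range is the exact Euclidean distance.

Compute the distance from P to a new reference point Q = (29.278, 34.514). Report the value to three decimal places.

eq1: (x + 27.851)² + (y + 9.588)² = 46.4781477753²
eq2: (x − 37.646)² + (y − 5.777)² = 21.1372685100²
eq3: (x + 39.551)² + (y + 49.206)² = 74.4109973326²
eq1−eq2, eq1−eq3 (x²,y² cancel):
  130.994·x + 30.730·y = 2296.421201
  -23.400·x − 79.236·y = -258.874211
det = 130.994·-79.236 − 30.730·-23.400 = -9660.358584
x = (2296.421201·-79.236 − 30.730·-258.874211) / -9660.358584 = 18.012170
y = (130.994·-258.874211 − 2296.421201·-23.400) / -9660.358584 = -2.052231
|P − Q| = √((18.012170 − 29.278)² + (-2.052231 − 34.514)²) = 38.262360

38.262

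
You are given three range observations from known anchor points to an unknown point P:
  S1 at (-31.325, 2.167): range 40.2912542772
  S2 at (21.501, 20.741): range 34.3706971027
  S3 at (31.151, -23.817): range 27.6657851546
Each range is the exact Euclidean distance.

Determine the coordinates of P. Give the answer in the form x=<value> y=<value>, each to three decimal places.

eq1: (x + 31.325)² + (y − 2.167)² = 40.2912542772²
eq2: (x − 21.501)² + (y − 20.741)² = 34.3706971027²
eq3: (x − 31.151)² + (y + 23.817)² = 27.6657851546²
eq1−eq3, eq1−eq2 (x²,y² cancel):
  124.952·x − 51.968·y = 1409.672279
  105.652·x + 37.148·y = 348.570920
det = 124.952·37.148 − -51.968·105.652 = 10132.240032
x = (1409.672279·37.148 − -51.968·348.570920) / 10132.240032 = 6.956116
y = (124.952·348.570920 − 1409.672279·105.652) / 10132.240032 = -10.400470

x=6.956 y=-10.400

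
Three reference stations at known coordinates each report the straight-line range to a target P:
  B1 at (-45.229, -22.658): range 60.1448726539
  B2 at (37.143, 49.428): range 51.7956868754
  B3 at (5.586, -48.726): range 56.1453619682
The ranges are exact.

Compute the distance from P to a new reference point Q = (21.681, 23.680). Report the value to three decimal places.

eq1: (x + 45.229)² + (y + 22.658)² = 60.1448726539²
eq2: (x − 37.143)² + (y − 49.428)² = 51.7956868754²
eq3: (x − 5.586)² + (y + 48.726)² = 56.1453619682²
eq2−eq1, eq2−eq3 (x²,y² cancel):
  -164.744·x − 144.172·y = -2198.294756
  -63.114·x − 196.308·y = -1886.811653
det = -164.744·-196.308 − -144.172·-63.114 = 23241.293544
x = (-2198.294756·-196.308 − -144.172·-1886.811653) / 23241.293544 = 6.863535
y = (-164.744·-1886.811653 − -2198.294756·-63.114) / 23241.293544 = 7.404826
|P − Q| = √((6.863535 − 21.681)² + (7.404826 − 23.680)²) = 22.009965

22.010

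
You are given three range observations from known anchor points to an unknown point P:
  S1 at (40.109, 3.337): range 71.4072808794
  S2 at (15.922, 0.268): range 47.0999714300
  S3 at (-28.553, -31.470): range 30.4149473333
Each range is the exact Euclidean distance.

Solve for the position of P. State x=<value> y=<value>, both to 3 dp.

eq1: (x − 40.109)² + (y − 3.337)² = 71.4072808794²
eq2: (x − 15.922)² + (y − 0.268)² = 47.0999714300²
eq3: (x + 28.553)² + (y + 31.470)² = 30.4149473333²
eq3−eq1, eq3−eq2 (x²,y² cancel):
  137.324·x + 69.614·y = -4359.698000
  88.950·x + 63.476·y = -2845.391088
det = 137.324·63.476 − 69.614·88.950 = 2524.612924
x = (-4359.698000·63.476 − 69.614·-2845.391088) / 2524.612924 = -31.156117
y = (137.324·-2845.391088 − -4359.698000·88.950) / 2524.612924 = -1.166654

x=-31.156 y=-1.167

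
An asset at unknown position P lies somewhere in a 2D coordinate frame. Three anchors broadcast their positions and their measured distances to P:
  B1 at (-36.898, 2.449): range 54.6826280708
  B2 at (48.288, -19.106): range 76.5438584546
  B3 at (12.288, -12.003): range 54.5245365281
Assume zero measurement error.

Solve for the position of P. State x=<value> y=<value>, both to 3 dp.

x=1.448 y=41.433

eq1: (x + 36.898)² + (y − 2.449)² = 54.6826280708²
eq2: (x − 48.288)² + (y + 19.106)² = 76.5438584546²
eq3: (x − 12.288)² + (y + 12.003)² = 54.5245365281²
eq1−eq3, eq1−eq2 (x²,y² cancel):
  98.372·x − 28.904·y = -1055.128323
  170.372·x − 43.110·y = -1539.462279
det = 98.372·-43.110 − -28.904·170.372 = 683.615368
x = (-1055.128323·-43.110 − -28.904·-1539.462279) / 683.615368 = 1.448131
y = (98.372·-1539.462279 − -1055.128323·170.372) / 683.615368 = 41.433152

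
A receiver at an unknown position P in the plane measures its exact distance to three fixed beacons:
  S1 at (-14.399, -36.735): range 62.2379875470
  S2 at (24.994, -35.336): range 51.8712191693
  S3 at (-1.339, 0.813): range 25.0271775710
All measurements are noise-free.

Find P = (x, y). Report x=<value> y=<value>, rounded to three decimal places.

x=18.460 y=16.122

eq1: (x + 14.399)² + (y + 36.735)² = 62.2379875470²
eq2: (x − 24.994)² + (y + 35.336)² = 51.8712191693²
eq3: (x + 1.339)² + (y − 0.813)² = 25.0271775710²
eq3−eq1, eq3−eq2 (x²,y² cancel):
  -26.120·x − 75.096·y = -1692.869941
  52.666·x − 72.298·y = -193.384719
det = -26.120·-72.298 − -75.096·52.666 = 5843.429696
x = (-1692.869941·-72.298 − -75.096·-193.384719) / 5843.429696 = 18.459825
y = (-26.120·-193.384719 − -1692.869941·52.666) / 5843.429696 = 16.122021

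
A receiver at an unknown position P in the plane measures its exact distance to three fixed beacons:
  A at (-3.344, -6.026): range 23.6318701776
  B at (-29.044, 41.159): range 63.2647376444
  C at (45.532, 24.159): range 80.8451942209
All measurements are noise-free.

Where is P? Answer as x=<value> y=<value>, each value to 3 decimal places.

x=-21.112 y=-21.607

eq1: (x + 3.344)² + (y + 6.026)² = 23.6318701776²
eq2: (x + 29.044)² + (y − 41.159)² = 63.2647376444²
eq3: (x − 45.532)² + (y − 24.159)² = 80.8451942209²
eq3−eq2, eq3−eq1 (x²,y² cancel):
  -149.152·x + 34.000·y = 2414.315311
  -97.752·x − 60.370·y = 3368.154848
det = -149.152·-60.370 − 34.000·-97.752 = 12327.874240
x = (2414.315311·-60.370 − 34.000·3368.154848) / 12327.874240 = -21.112276
y = (-149.152·3368.154848 − 2414.315311·-97.752) / 12327.874240 = -21.606554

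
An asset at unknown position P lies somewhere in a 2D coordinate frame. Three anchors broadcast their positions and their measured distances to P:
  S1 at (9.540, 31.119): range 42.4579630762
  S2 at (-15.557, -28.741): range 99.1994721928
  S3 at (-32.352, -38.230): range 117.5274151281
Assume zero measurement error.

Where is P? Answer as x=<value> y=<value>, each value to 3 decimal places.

x=49.126 y=46.470

eq1: (x − 9.540)² + (y − 31.119)² = 42.4579630762²
eq2: (x + 15.557)² + (y + 28.741)² = 99.1994721928²
eq3: (x + 32.352)² + (y + 38.230)² = 117.5274151281²
eq3−eq1, eq3−eq2 (x²,y² cancel):
  83.784·x + 138.698·y = 10561.233635
  33.590·x + 18.978·y = 2532.038549
det = 83.784·18.978 − 138.698·33.590 = -3068.813068
x = (10561.233635·18.978 − 138.698·2532.038549) / -3068.813068 = 49.125700
y = (83.784·2532.038549 − 10561.233635·33.590) / -3068.813068 = 46.469927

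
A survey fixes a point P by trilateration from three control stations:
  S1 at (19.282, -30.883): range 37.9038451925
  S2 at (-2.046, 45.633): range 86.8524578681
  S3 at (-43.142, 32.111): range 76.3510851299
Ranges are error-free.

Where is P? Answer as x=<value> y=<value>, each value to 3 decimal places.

eq1: (x − 19.282)² + (y + 30.883)² = 37.9038451925²
eq2: (x + 2.046)² + (y − 45.633)² = 86.8524578681²
eq3: (x + 43.142)² + (y − 32.111)² = 76.3510851299²
eq3−eq1, eq3−eq2 (x²,y² cancel):
  124.848·x − 125.988·y = 2825.993448
  82.192·x + 27.044·y = -2519.652917
det = 124.848·27.044 − -125.988·82.192 = 13731.595008
x = (2825.993448·27.044 − -125.988·-2519.652917) / 13731.595008 = -17.552212
y = (124.848·-2519.652917 − 2825.993448·82.192) / 13731.595008 = -39.824047

x=-17.552 y=-39.824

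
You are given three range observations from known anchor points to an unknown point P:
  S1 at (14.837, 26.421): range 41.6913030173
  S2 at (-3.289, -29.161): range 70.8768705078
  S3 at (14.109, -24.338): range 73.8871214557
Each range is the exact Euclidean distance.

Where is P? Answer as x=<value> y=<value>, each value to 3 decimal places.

x=-25.137 y=38.265

eq1: (x − 14.837)² + (y − 26.421)² = 41.6913030173²
eq2: (x + 3.289)² + (y + 29.161)² = 70.8768705078²
eq3: (x − 14.109)² + (y + 24.338)² = 73.8871214557²
eq2−eq1, eq2−eq3 (x²,y² cancel):
  36.252·x + 111.164·y = 3342.390394
  34.796·x + 9.646·y = -505.555261
det = 36.252·9.646 − 111.164·34.796 = -3518.375752
x = (3342.390394·9.646 − 111.164·-505.555261) / -3518.375752 = -25.136668
y = (36.252·-505.555261 − 3342.390394·34.796) / -3518.375752 = 38.264590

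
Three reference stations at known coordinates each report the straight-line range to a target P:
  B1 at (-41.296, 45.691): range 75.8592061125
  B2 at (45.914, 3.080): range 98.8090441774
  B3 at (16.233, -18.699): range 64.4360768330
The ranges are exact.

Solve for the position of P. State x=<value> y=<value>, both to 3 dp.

x=-47.216 y=-29.937

eq1: (x + 41.296)² + (y − 45.691)² = 75.8592061125²
eq2: (x − 45.914)² + (y − 3.080)² = 98.8090441774²
eq3: (x − 16.233)² + (y + 18.699)² = 64.4360768330²
eq2−eq3, eq2−eq1 (x²,y² cancel):
  -59.362·x − 43.558·y = 4106.800308
  -174.420·x + 85.222·y = 5684.053360
det = -59.362·85.222 − -43.558·-174.420 = -12656.334724
x = (4106.800308·85.222 − -43.558·5684.053360) / -12656.334724 = -47.215544
y = (-59.362·5684.053360 − 4106.800308·-174.420) / -12656.334724 = -29.936893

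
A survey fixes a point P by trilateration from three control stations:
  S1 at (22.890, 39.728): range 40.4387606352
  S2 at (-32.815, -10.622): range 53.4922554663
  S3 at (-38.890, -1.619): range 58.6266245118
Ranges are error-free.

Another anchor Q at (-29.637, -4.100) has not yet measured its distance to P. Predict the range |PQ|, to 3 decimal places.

eq1: (x − 22.890)² + (y − 39.728)² = 40.4387606352²
eq2: (x + 32.815)² + (y + 10.622)² = 53.4922554663²
eq3: (x + 38.890)² + (y + 1.619)² = 58.6266245118²
eq2−eq1, eq2−eq3 (x²,y² cancel):
  111.410·x + 100.700·y = 2138.743008
  -12.150·x + 18.006·y = -250.257555
det = 111.410·18.006 − 100.700·-12.150 = 3229.553460
x = (2138.743008·18.006 − 100.700·-250.257555) / 3229.553460 = 19.727539
y = (111.410·-250.257555 − 2138.743008·-12.150) / 3229.553460 = -0.586913
|P − Q| = √((19.727539 − -29.637)² + (-0.586913 − -4.100)²) = 49.489388

49.489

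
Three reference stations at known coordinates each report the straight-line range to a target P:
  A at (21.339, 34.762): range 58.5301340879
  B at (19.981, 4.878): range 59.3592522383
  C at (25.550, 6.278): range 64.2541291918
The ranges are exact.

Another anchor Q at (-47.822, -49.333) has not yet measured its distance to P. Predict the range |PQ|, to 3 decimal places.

eq1: (x − 21.339)² + (y − 34.762)² = 58.5301340879²
eq2: (x − 19.981)² + (y − 4.878)² = 59.3592522383²
eq3: (x − 25.550)² + (y − 6.278)² = 64.2541291918²
eq2−eq3, eq2−eq1 (x²,y² cancel):
  11.138·x + 2.800·y = -335.891753
  2.716·x + 59.768·y = 1338.458550
det = 11.138·59.768 − 2.800·2.716 = 658.091184
x = (-335.891753·59.768 − 2.800·1338.458550) / 658.091184 = -36.200549
y = (11.138·1338.458550 − -335.891753·2.716) / 658.091184 = 24.039273
|P − Q| = √((-36.200549 − -47.822)² + (24.039273 − -49.333)²) = 74.286934

74.287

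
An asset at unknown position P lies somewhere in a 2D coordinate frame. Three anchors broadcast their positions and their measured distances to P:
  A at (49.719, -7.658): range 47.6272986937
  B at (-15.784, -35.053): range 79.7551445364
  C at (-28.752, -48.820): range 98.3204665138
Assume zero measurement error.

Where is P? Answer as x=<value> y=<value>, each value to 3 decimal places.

x=25.361 y=33.269

eq1: (x − 49.719)² + (y + 7.658)² = 47.6272986937²
eq2: (x + 15.784)² + (y + 35.053)² = 79.7551445364²
eq3: (x + 28.752)² + (y + 48.820)² = 98.3204665138²
eq3−eq2, eq3−eq1 (x²,y² cancel):
  25.936·x + 27.534·y = 1573.808616
  156.942·x + 82.324·y = 6719.108576
det = 25.936·82.324 − 27.534·156.942 = -2186.085764
x = (1573.808616·82.324 − 27.534·6719.108576) / -2186.085764 = 25.361180
y = (25.936·6719.108576 − 1573.808616·156.942) / -2186.085764 = 33.269450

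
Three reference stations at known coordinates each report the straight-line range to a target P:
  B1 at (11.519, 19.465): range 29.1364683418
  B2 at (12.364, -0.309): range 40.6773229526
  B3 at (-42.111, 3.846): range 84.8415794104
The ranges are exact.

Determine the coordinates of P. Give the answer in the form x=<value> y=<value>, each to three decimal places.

eq1: (x − 11.519)² + (y − 19.465)² = 29.1364683418²
eq2: (x − 12.364)² + (y + 0.309)² = 40.6773229526²
eq3: (x + 42.111)² + (y − 3.846)² = 84.8415794104²
eq1−eq3, eq1−eq2 (x²,y² cancel):
  -107.260·x − 31.238·y = -5072.605358
  1.690·x − 39.548·y = -1164.320424
det = -107.260·-39.548 − -31.238·1.690 = 4294.710700
x = (-5072.605358·-39.548 − -31.238·-1164.320424) / 4294.710700 = 38.242472
y = (-107.260·-1164.320424 − -5072.605358·1.690) / 4294.710700 = 31.074901

x=38.242 y=31.075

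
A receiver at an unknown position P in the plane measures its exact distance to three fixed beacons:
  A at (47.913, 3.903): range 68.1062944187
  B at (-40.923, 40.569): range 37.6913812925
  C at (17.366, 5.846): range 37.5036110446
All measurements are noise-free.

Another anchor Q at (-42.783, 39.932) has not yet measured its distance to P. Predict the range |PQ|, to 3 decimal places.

eq1: (x − 47.913)² + (y − 3.903)² = 68.1062944187²
eq2: (x + 40.923)² + (y − 40.569)² = 37.6913812925²
eq3: (x − 17.366)² + (y − 5.846)² = 37.5036110446²
eq3−eq1, eq3−eq2 (x²,y² cancel):
  61.094·x − 3.886·y = -1256.811192
  -116.578·x + 69.446·y = 2970.662636
det = 61.094·69.446 − -3.886·-116.578 = 3789.711816
x = (-1256.811192·69.446 − -3.886·2970.662636) / 3789.711816 = -19.984769
y = (61.094·2970.662636 − -1256.811192·-116.578) / 3789.711816 = 9.228440
|P − Q| = √((-19.984769 − -42.783)² + (9.228440 − 39.932)²) = 38.242227

38.242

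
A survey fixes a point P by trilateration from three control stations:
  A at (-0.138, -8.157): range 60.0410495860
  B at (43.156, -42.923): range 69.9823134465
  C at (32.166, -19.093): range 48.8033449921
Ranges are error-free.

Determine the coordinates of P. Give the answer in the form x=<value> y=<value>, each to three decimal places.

eq1: (x + 0.138)² + (y + 8.157)² = 60.0410495860²
eq2: (x − 43.156)² + (y + 42.923)² = 69.9823134465²
eq3: (x − 32.166)² + (y + 19.093)² = 48.8033449921²
eq3−eq2, eq3−eq1 (x²,y² cancel):
  21.980·x − 47.660·y = -210.127653
  -64.608·x + 21.872·y = -2555.799665
det = 21.980·21.872 − -47.660·-64.608 = -2598.470720
x = (-210.127653·21.872 − -47.660·-2555.799665) / -2598.470720 = 48.646045
y = (21.980·-2555.799665 − -210.127653·-64.608) / -2598.470720 = 26.843637

x=48.646 y=26.844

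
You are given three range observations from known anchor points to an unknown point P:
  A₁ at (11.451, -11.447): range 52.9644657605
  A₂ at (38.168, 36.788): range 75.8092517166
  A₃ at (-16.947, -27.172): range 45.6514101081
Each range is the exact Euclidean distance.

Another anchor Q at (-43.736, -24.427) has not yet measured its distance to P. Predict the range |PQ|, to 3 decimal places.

40.502

eq1: (x − 11.451)² + (y + 11.447)² = 52.9644657605²
eq2: (x − 38.168)² + (y − 36.788)² = 75.8092517166²
eq3: (x + 16.947)² + (y + 27.172)² = 45.6514101081²
eq1−eq3, eq1−eq2 (x²,y² cancel):
  -56.796·x − 31.450·y = 1484.542571
  53.434·x + 96.470·y = -393.814055
det = -56.796·96.470 − -31.450·53.434 = -3798.610820
x = (1484.542571·96.470 − -31.450·-393.814055) / -3798.610820 = -34.441109
y = (-56.796·-393.814055 − 1484.542571·53.434) / -3798.610820 = 14.994425
|P − Q| = √((-34.441109 − -43.736)² + (14.994425 − -24.427)²) = 40.502392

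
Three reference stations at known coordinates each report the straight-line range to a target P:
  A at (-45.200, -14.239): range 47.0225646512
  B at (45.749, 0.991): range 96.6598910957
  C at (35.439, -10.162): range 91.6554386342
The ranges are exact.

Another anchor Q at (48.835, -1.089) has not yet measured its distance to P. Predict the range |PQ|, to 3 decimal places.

100.263

eq1: (x + 45.200)² + (y + 14.239)² = 47.0225646512²
eq2: (x − 45.749)² + (y − 0.991)² = 96.6598910957²
eq3: (x − 35.439)² + (y + 10.162)² = 91.6554386342²
eq1−eq2, eq1−eq3 (x²,y² cancel):
  181.898·x + 30.460·y = -7283.848999
  161.278·x + 8.154·y = -7076.198001
det = 181.898·8.154 − 30.460·161.278 = -3429.331588
x = (-7283.848999·8.154 − 30.460·-7076.198001) / -3429.331588 = -45.533213
y = (181.898·-7076.198001 − -7283.848999·161.278) / -3429.331588 = 32.782384
|P − Q| = √((-45.533213 − 48.835)² + (32.782384 − -1.089)²) = 100.262806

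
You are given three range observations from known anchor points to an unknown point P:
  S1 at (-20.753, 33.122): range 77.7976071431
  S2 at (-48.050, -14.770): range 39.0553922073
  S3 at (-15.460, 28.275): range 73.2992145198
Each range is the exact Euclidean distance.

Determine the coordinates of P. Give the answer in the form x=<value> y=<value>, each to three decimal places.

eq1: (x + 20.753)² + (y − 33.122)² = 77.7976071431²
eq2: (x + 48.050)² + (y + 14.770)² = 39.0553922073²
eq3: (x + 15.460)² + (y − 28.275)² = 73.2992145198²
eq1−eq2, eq1−eq3 (x²,y² cancel):
  -54.594·x − 95.784·y = 5526.345524
  10.586·x − 9.694·y = 190.426160
det = -54.594·-9.694 − -95.784·10.586 = 1543.203660
x = (5526.345524·-9.694 − -95.784·190.426160) / 1543.203660 = -22.895626
y = (-54.594·190.426160 − 5526.345524·10.586) / 1543.203660 = -44.646096

x=-22.896 y=-44.646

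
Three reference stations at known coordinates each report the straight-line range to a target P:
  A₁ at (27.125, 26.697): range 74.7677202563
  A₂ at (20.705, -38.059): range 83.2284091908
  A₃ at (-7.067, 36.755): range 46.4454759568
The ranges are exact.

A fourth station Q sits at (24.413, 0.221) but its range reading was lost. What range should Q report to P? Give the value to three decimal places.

eq1: (x − 27.125)² + (y − 26.697)² = 74.7677202563²
eq2: (x − 20.705)² + (y + 38.059)² = 83.2284091908²
eq3: (x + 7.067)² + (y − 36.755)² = 46.4454759568²
eq2−eq1, eq2−eq3 (x²,y² cancel):
  12.840·x + 129.512·y = 908.067032
  -55.544·x + 149.628·y = 4293.473868
det = 12.840·149.628 − 129.512·-55.544 = 9114.838048
x = (908.067032·149.628 − 129.512·4293.473868) / 9114.838048 = -46.098914
y = (12.840·4293.473868 − 908.067032·-55.544) / 9114.838048 = 11.581761
|P − Q| = √((-46.098914 − 24.413)² + (11.581761 − 0.221)²) = 71.421264

71.421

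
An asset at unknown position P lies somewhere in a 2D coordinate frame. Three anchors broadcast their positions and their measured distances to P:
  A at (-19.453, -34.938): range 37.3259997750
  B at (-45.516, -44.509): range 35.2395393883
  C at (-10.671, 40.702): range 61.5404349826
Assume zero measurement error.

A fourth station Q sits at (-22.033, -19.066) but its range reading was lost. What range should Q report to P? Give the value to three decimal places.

26.412

eq1: (x + 19.453)² + (y + 34.938)² = 37.3259997750²
eq2: (x + 45.516)² + (y + 44.509)² = 35.2395393883²
eq3: (x + 10.671)² + (y − 40.702)² = 61.5404349826²
eq1−eq2, eq1−eq3 (x²,y² cancel):
  -52.126·x − 19.142·y = 2605.079407
  17.564·x + 151.280·y = -2222.554887
det = -52.126·151.280 − -19.142·17.564 = -7549.411192
x = (2605.079407·151.280 − -19.142·-2222.554887) / -7549.411192 = -46.566846
y = (-52.126·-2222.554887 − 2605.079407·17.564) / -7549.411192 = -9.285132
|P − Q| = √((-46.566846 − -22.033)² + (-9.285132 − -19.066)²) = 26.411644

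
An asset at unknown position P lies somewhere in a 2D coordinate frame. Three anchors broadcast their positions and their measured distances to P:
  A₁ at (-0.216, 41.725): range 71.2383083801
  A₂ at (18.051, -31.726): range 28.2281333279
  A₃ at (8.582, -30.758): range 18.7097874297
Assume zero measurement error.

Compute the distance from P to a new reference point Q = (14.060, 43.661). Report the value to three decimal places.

76.393

eq1: (x + 0.216)² + (y − 41.725)² = 71.2383083801²
eq2: (x − 18.051)² + (y + 31.726)² = 28.2281333279²
eq3: (x − 8.582)² + (y + 30.758)² = 18.7097874297²
eq2−eq1, eq2−eq3 (x²,y² cancel):
  -36.534·x + 146.902·y = -3869.424466
  -18.938·x + 1.936·y = 134.098977
det = -36.534·1.936 − 146.902·-18.938 = 2711.300252
x = (-3869.424466·1.936 − 146.902·134.098977) / 2711.300252 = -10.028625
y = (-36.534·134.098977 − -3869.424466·-18.938) / 2711.300252 = -28.834259
|P − Q| = √((-10.028625 − 14.060)² + (-28.834259 − 43.661)²) = 76.392568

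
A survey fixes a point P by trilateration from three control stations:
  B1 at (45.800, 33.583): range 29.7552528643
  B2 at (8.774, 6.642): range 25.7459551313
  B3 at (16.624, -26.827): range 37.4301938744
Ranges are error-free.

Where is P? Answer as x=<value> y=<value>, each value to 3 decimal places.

x=34.513 y=6.052

eq1: (x − 45.800)² + (y − 33.583)² = 29.7552528643²
eq2: (x − 8.774)² + (y − 6.642)² = 25.7459551313²
eq3: (x − 16.624)² + (y + 26.827)² = 37.4301938744²
eq1−eq3, eq1−eq2 (x²,y² cancel):
  -58.352·x − 120.820·y = -2745.056924
  -74.052·x − 53.882·y = -2881.837782
det = -58.352·-53.882 − -120.820·-74.052 = -5802.840176
x = (-2745.056924·-53.882 − -120.820·-2881.837782) / -5802.840176 = 34.513183
y = (-58.352·-2881.837782 − -2745.056924·-74.052) / -5802.840176 = 6.051512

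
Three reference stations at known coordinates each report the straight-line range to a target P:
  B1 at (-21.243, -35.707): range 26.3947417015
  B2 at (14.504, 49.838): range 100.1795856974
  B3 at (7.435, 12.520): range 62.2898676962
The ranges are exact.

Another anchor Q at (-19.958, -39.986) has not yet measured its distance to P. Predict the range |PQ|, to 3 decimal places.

23.260

eq1: (x + 21.243)² + (y + 35.707)² = 26.3947417015²
eq2: (x − 14.504)² + (y − 49.838)² = 100.1795856974²
eq3: (x − 7.435)² + (y − 12.520)² = 62.2898676962²
eq1−eq2, eq1−eq3 (x²,y² cancel):
  71.494·x + 171.090·y = -8371.329639
  57.356·x + 96.454·y = -4697.570501
det = 71.494·96.454 − 171.090·57.356 = -2917.155764
x = (-8371.329639·96.454 − 171.090·-4697.570501) / -2917.155764 = 1.282376
y = (71.494·-4697.570501 − -8371.329639·57.356) / -2917.155764 = -49.465263
|P − Q| = √((1.282376 − -19.958)² + (-49.465263 − -39.986)²) = 23.259622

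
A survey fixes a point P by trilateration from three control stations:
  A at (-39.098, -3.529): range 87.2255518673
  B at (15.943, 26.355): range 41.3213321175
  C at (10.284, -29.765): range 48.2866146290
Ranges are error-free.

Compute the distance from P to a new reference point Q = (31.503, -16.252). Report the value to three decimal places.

eq1: (x + 39.098)² + (y + 3.529)² = 87.2255518673²
eq2: (x − 15.943)² + (y − 26.355)² = 41.3213321175²
eq3: (x − 10.284)² + (y + 29.765)² = 48.2866146290²
eq2−eq3, eq2−eq1 (x²,y² cancel):
  -11.318·x − 112.240·y = -581.194057
  -110.082·x − 59.768·y = -5308.502240
det = -11.318·-59.768 − -112.240·-110.082 = -11679.149456
x = (-581.194057·-59.768 − -112.240·-5308.502240) / -11679.149456 = 48.041982
y = (-11.318·-5308.502240 − -581.194057·-110.082) / -11679.149456 = 0.333704
|P − Q| = √((48.041982 − 31.503)² + (0.333704 − -16.252)²) = 23.422713

23.423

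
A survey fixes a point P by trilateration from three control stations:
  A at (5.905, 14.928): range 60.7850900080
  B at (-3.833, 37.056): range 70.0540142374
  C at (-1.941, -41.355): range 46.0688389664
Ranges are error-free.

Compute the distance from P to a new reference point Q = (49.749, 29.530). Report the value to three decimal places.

105.750

eq1: (x − 5.905)² + (y − 14.928)² = 60.7850900080²
eq2: (x + 3.833)² + (y − 37.056)² = 70.0540142374²
eq3: (x + 1.941)² + (y + 41.355)² = 46.0688389664²
eq3−eq2, eq3−eq1 (x²,y² cancel):
  -3.784·x + 156.822·y = -3111.391468
  15.692·x + 112.566·y = -3028.778541
det = -3.784·112.566 − 156.822·15.692 = -2886.800568
x = (-3111.391468·112.566 − 156.822·-3028.778541) / -2886.800568 = -43.211234
y = (-3.784·-3028.778541 − -3111.391468·15.692) / -2886.800568 = -20.882930
|P − Q| = √((-43.211234 − 49.749)² + (-20.882930 − 29.530)²) = 105.750029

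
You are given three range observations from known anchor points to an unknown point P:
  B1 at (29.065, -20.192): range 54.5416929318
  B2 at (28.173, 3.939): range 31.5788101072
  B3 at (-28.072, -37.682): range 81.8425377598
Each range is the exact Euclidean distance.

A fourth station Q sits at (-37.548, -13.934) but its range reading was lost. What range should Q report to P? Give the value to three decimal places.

69.503

eq1: (x − 29.065)² + (y + 20.192)² = 54.5416929318²
eq2: (x − 28.173)² + (y − 3.939)² = 31.5788101072²
eq3: (x + 28.072)² + (y + 37.682)² = 81.8425377598²
eq1−eq3, eq1−eq2 (x²,y² cancel):
  -114.274·x − 34.980·y = -2767.925500
  -1.784·x + 48.262·y = 1534.317581
det = -114.274·48.262 − -34.980·-1.784 = -5577.496108
x = (-2767.925500·48.262 − -34.980·1534.317581) / -5577.496108 = 14.328148
y = (-114.274·1534.317581 − -2767.925500·-1.784) / -5577.496108 = 32.321060
|P − Q| = √((14.328148 − -37.548)² + (32.321060 − -13.934)²) = 69.502988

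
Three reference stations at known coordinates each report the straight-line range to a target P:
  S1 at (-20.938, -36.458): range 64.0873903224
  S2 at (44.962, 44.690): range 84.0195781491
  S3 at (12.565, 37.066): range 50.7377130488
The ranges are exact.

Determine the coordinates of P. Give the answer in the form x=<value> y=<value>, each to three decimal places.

x=-36.865 y=25.619

eq1: (x + 20.938)² + (y + 36.458)² = 64.0873903224²
eq2: (x − 44.962)² + (y − 44.690)² = 84.0195781491²
eq3: (x − 12.565)² + (y − 37.066)² = 50.7377130488²
eq1−eq2, eq1−eq3 (x²,y² cancel):
  131.800·x + 162.296·y = -700.903978
  67.006·x + 147.048·y = 1297.060046
det = 131.800·147.048 − 162.296·67.006 = 8506.120624
x = (-700.903978·147.048 − 162.296·1297.060046) / 8506.120624 = -36.864535
y = (131.800·1297.060046 − -700.903978·67.006) / 8506.120624 = 25.618880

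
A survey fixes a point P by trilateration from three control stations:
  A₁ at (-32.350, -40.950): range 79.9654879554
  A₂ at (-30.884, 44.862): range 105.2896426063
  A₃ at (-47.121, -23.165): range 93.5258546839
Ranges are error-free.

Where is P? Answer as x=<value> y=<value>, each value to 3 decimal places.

eq1: (x + 32.350)² + (y + 40.950)² = 79.9654879554²
eq2: (x + 30.884)² + (y − 44.862)² = 105.2896426063²
eq3: (x + 47.121)² + (y + 23.165)² = 93.5258546839²
eq3−eq1, eq3−eq2 (x²,y² cancel):
  29.542·x − 35.570·y = 2319.025364
  32.474·x + 136.054·y = -2129.408712
det = 29.542·136.054 − -35.570·32.474 = 5174.407448
x = (2319.025364·136.054 − -35.570·-2129.408712) / 5174.407448 = 46.337597
y = (29.542·-2129.408712 − 2319.025364·32.474) / 5174.407448 = -26.711275

x=46.338 y=-26.711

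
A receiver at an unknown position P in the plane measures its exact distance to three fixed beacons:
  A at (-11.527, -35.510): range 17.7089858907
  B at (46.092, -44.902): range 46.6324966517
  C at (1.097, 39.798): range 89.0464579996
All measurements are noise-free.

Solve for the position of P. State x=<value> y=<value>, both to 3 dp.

x=-0.339 y=-49.237

eq1: (x + 11.527)² + (y + 35.510)² = 17.7089858907²
eq2: (x − 46.092)² + (y + 44.902)² = 46.6324966517²
eq3: (x − 1.097)² + (y − 39.798)² = 89.0464579996²
eq3−eq1, eq3−eq2 (x²,y² cancel):
  -25.248·x − 150.616·y = 7424.411117
  89.990·x − 169.400·y = 8310.259793
det = -25.248·-169.400 − -150.616·89.990 = 17830.945040
x = (7424.411117·-169.400 − -150.616·8310.259793) / 17830.945040 = -0.338577
y = (-25.248·8310.259793 − 7424.411117·89.990) / 17830.945040 = -49.236885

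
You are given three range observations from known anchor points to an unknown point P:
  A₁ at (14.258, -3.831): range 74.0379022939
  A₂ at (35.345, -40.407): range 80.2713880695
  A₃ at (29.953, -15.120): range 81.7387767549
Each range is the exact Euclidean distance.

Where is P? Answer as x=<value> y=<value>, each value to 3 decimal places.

eq1: (x − 14.258)² + (y + 3.831)² = 74.0379022939²
eq2: (x − 35.345)² + (y + 40.407)² = 80.2713880695²
eq3: (x − 29.953)² + (y + 15.120)² = 81.7387767549²
eq1−eq2, eq1−eq3 (x²,y² cancel):
  42.174·x − 73.152·y = 1702.142782
  31.390·x − 22.578·y = -291.787165
det = 42.174·-22.578 − -73.152·31.390 = 1344.036708
x = (1702.142782·-22.578 − -73.152·-291.787165) / 1344.036708 = -44.474823
y = (42.174·-291.787165 − 1702.142782·31.390) / 1344.036708 = -48.909448

x=-44.475 y=-48.909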